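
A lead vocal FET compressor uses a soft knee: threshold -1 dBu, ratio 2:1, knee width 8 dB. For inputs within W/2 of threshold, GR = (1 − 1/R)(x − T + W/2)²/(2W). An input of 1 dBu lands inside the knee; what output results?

x − T + W/2 = 1 − (-1) + 4 = 6.
GR = (1 − 1/2) × 6² / 16 = 0.5 × 36 / 16 = 1.125 dB.
Output = 1 − 1.125 = -0.125 dBu.

-0.125 dBu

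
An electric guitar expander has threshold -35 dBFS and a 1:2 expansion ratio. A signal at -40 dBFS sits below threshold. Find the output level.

The input is 5 dB below the -35 dBFS threshold.
A 1:2 expander multiplies undershoot by 2: 5 × 2 = 10 dB below threshold.
Output = -35 − 10 = -45 dBFS.

-45 dBFS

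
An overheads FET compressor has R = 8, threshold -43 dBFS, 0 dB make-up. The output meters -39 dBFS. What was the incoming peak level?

-11 dBFS

That's 4 dB above the -43 dBFS threshold.
Input overshoot = R × output overshoot = 32 dB → input = -43 + 32 = -11 dBFS.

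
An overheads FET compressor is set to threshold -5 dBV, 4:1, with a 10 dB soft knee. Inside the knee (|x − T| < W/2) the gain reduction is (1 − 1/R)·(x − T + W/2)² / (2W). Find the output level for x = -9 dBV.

x − T + W/2 = -9 − (-5) + 5 = 1.
GR = (1 − 1/4) × 1² / 20 = 0.75 × 1 / 20 = 0.0375 dB.
Output = -9 − 0.0375 = -9.0375 dBV.

-9.0375 dBV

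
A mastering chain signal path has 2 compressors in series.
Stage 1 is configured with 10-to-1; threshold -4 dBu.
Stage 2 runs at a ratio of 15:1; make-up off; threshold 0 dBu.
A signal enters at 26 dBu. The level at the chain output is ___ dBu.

Stage 1: 26 dBu is 30 dB over -4 dBu; at 10:1 that becomes 3 dB over, giving -1 dBu.
Stage 2: -1 dBu ≤ 0 dBu, so stage 2 doesn't engage; output -1 dBu.

-1 dBu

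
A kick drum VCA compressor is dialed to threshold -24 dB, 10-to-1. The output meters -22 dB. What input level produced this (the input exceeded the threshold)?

The compressed level sits -22 − (-24) = 2 dB over threshold.
Input overshoot = R × output overshoot = 20 dB → input = -24 + 20 = -4 dB.

-4 dB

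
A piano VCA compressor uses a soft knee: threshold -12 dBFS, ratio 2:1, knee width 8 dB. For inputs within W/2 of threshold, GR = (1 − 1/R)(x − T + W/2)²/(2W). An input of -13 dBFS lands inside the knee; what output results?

x − T + W/2 = -13 − (-12) + 4 = 3.
GR = (1 − 1/2) × 3² / 16 = 0.5 × 9 / 16 = 0.28125 dB.
Output = -13 − 0.28125 = -13.28125 dBFS.

-13.28125 dBFS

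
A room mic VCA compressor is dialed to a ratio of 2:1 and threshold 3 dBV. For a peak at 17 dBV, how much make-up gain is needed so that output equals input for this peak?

Without make-up, output = threshold + overshoot/2 = 3 + 7 = 10 dBV.
Gap to target: 7 dB.

7 dB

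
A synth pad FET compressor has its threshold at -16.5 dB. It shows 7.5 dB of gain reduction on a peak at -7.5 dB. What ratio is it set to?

Input overshoot = -7.5 − (-16.5) = 9 dB.
Output overshoot = 9 − 7.5 = 1.5 dB.
Ratio = input overshoot / output overshoot = 9 / 1.5 = 6.

6:1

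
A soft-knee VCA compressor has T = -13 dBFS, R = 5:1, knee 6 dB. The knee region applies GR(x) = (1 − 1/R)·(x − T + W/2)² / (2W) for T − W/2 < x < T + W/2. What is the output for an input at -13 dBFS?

x − T + W/2 = -13 − (-13) + 3 = 3.
GR = (1 − 1/5) × 3² / 12 = 0.8 × 9 / 12 = 0.6 dB.
Output = -13 − 0.6 = -13.6 dBFS.

-13.6 dBFS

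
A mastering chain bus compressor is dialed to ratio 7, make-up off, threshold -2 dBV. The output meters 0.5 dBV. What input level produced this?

Post-compression overshoot = 0.5 − (-2) = 2.5 dB.
Input overshoot = R × output overshoot = 17.5 dB → input = -2 + 17.5 = 15.5 dBV.

15.5 dBV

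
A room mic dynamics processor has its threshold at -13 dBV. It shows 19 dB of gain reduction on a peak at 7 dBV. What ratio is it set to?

20:1

Input overshoot = 7 − (-13) = 20 dB.
Output overshoot = 20 − 19 = 1 dB.
Ratio = input overshoot / output overshoot = 20 / 1 = 20.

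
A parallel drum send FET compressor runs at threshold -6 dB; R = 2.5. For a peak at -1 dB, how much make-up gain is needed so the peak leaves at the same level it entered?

Without make-up, output = threshold + overshoot/2.5 = -6 + 2 = -4 dB.
Gap to target: 3 dB.

3 dB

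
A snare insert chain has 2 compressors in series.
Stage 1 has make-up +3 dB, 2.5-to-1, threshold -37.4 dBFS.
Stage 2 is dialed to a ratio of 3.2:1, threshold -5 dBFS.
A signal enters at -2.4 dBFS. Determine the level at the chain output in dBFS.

-20.4 dBFS

Stage 1: 35 dB above -37.4 dBFS, reduced 2.5:1 to 14 dB above → -23.4 dBFS; +3 dB make-up → -20.4 dBFS.
Stage 2: below threshold (-20.4 ≤ -5); passes unchanged; output -20.4 dBFS.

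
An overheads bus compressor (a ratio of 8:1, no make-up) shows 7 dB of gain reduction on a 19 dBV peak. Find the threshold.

11 dBV

Gain reduction = 19 − 12 = 7 dB; output overshoot = GR / (R − 1) = 7 / 7 = 1 dB.
Threshold = output − output overshoot = 12 − 1 = 11 dBV.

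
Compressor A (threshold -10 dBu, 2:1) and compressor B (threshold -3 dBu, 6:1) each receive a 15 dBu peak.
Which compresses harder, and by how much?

A: GR = 25 − 25/2 = 12.5 dB.
B: GR = 18 − 18/6 = 15 dB.
B applies 2.5 dB more gain reduction.

B, by 2.5 dB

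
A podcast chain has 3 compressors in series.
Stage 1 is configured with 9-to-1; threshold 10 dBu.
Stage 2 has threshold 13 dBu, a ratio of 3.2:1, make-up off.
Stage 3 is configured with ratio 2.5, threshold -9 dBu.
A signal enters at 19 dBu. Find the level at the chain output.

Stage 1: 9 dB above 10 dBu, reduced 9:1 to 1 dB above → 11 dBu.
Stage 2: 11 dBu is at or below the 13 dBu threshold — no compression; output 11 dBu.
Stage 3: 20 dB above -9 dBu, reduced 2.5:1 to 8 dB above → -1 dBu.

-1 dBu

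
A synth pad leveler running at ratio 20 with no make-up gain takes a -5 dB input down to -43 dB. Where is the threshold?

Input is 40 dB above T (since output overshoot × R = input overshoot: (-43 − T)·20 = -5 − T gives T = -45 dB).
Check: -45 + (-5 − (-45))/20 = -45 + 2 = -43 dB. ✓

-45 dB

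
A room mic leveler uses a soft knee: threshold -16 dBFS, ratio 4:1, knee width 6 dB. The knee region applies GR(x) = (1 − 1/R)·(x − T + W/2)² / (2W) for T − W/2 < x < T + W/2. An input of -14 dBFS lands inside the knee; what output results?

-15.5625 dBFS

x − T + W/2 = -14 − (-16) + 3 = 5.
GR = (1 − 1/4) × 5² / 12 = 0.75 × 25 / 12 = 1.5625 dB.
Output = -14 − 1.5625 = -15.5625 dBFS.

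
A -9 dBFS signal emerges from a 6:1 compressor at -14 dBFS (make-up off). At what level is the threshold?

-15 dBFS

Input is 6 dB above T (since output overshoot × R = input overshoot: (-14 − T)·6 = -9 − T gives T = -15 dBFS).
Check: -15 + (-9 − (-15))/6 = -15 + 1 = -14 dBFS. ✓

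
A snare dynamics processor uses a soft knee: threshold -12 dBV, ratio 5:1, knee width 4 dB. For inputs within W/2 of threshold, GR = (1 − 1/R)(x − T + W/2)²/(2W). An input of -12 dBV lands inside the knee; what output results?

x − T + W/2 = -12 − (-12) + 2 = 2.
GR = (1 − 1/5) × 2² / 8 = 0.8 × 4 / 8 = 0.4 dB.
Output = -12 − 0.4 = -12.4 dBV.

-12.4 dBV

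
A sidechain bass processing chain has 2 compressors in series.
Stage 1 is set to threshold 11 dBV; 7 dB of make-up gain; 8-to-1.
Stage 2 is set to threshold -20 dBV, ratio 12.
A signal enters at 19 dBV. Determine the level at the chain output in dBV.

-16.75 dBV

Stage 1: overshoot 8 dB → 8/8 = 1 dB → 12 dBV; +7 dB make-up → 19 dBV.
Stage 2: 39 dB above -20 dBV, reduced 12:1 to 3.25 dB above → -16.75 dBV.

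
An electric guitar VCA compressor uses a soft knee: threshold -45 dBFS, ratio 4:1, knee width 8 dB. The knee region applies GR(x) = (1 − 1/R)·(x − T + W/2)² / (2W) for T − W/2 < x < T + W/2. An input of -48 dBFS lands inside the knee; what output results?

x − T + W/2 = -48 − (-45) + 4 = 1.
GR = (1 − 1/4) × 1² / 16 = 0.75 × 1 / 16 = 0.046875 dB.
Output = -48 − 0.046875 = -48.046875 dBFS.

-48.046875 dBFS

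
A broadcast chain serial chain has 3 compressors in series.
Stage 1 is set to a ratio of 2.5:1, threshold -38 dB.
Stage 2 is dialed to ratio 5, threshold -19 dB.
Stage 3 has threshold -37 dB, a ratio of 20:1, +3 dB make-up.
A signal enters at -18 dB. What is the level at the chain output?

Stage 1: -18 dB is 20 dB over -38 dB; at 2.5:1 that becomes 8 dB over, giving -30 dB.
Stage 2: below threshold (-30 ≤ -19); passes unchanged; output -30 dB.
Stage 3: -30 dB is 7 dB over -37 dB; at 20:1 that becomes 0.35 dB over, giving -36.65 dB; +3 dB make-up → -33.65 dB.

-33.65 dB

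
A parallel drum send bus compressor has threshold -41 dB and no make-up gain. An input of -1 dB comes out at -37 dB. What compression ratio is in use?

10:1

Input overshoot = -1 − (-41) = 40 dB; output overshoot = -37 − (-41) = 4 dB.
Ratio = 40 / 4 = 10.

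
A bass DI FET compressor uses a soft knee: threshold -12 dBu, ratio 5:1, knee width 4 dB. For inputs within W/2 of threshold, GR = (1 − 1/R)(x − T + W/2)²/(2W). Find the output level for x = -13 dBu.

x − T + W/2 = -13 − (-12) + 2 = 1.
GR = (1 − 1/5) × 1² / 8 = 0.8 × 1 / 8 = 0.1 dB.
Output = -13 − 0.1 = -13.1 dBu.

-13.1 dBu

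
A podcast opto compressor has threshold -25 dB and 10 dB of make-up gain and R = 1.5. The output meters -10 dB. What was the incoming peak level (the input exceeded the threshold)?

-17.5 dB

Stripping the +10 dB make-up gives -20 dB at the gain stage.
Post-compression overshoot = -20 − (-25) = 5 dB.
Input overshoot = R × output overshoot = 7.5 dB → input = -25 + 7.5 = -17.5 dB.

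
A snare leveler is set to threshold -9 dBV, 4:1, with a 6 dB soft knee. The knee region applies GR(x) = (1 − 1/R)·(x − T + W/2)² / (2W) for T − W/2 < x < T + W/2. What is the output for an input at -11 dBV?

-11.0625 dBV

x − T + W/2 = -11 − (-9) + 3 = 1.
GR = (1 − 1/4) × 1² / 12 = 0.75 × 1 / 12 = 0.0625 dB.
Output = -11 − 0.0625 = -11.0625 dBV.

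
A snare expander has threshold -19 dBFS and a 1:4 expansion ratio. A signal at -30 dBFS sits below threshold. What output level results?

-63 dBFS

Below threshold, a 1:4 expander applies gain = (4−1)×(T − x) of attenuation.
(4−1) × 11 = 33 dB, so output = -30 − 33 = -63 dBFS.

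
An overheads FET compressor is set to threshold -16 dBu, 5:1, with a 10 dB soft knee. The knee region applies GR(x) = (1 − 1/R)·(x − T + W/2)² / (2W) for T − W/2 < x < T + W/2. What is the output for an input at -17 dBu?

x − T + W/2 = -17 − (-16) + 5 = 4.
GR = (1 − 1/5) × 4² / 20 = 0.8 × 16 / 20 = 0.64 dB.
Output = -17 − 0.64 = -17.64 dBu.

-17.64 dBu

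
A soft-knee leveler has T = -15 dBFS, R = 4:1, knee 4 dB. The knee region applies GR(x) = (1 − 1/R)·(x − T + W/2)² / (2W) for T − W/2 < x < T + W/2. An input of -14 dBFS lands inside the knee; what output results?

x − T + W/2 = -14 − (-15) + 2 = 3.
GR = (1 − 1/4) × 3² / 8 = 0.75 × 9 / 8 = 0.84375 dB.
Output = -14 − 0.84375 = -14.84375 dBFS.

-14.84375 dBFS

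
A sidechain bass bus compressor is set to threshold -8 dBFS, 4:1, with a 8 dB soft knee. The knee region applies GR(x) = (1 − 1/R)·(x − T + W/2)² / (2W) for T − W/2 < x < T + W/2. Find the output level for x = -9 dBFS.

x − T + W/2 = -9 − (-8) + 4 = 3.
GR = (1 − 1/4) × 3² / 16 = 0.75 × 9 / 16 = 0.421875 dB.
Output = -9 − 0.421875 = -9.421875 dBFS.

-9.421875 dBFS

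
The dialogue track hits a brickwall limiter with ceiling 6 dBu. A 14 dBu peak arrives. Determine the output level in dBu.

6 dBu

A brickwall limiter is an ∞:1 compressor: any input above the ceiling is clamped to 6 dBu.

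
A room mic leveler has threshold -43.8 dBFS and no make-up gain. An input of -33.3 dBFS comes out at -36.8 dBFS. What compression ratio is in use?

1.5:1

Input overshoot = -33.3 − (-43.8) = 10.5 dB; output overshoot = -36.8 − (-43.8) = 7 dB.
Ratio = 10.5 / 7 = 1.5.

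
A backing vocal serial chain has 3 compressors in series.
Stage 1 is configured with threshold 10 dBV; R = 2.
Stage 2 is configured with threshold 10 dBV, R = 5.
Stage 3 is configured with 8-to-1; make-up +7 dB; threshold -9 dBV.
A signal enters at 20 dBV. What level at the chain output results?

0.5 dBV

Stage 1: 20 dBV is 10 dB over 10 dBV; at 2:1 that becomes 5 dB over, giving 15 dBV.
Stage 2: overshoot 5 dB → 5/5 = 1 dB → 11 dBV.
Stage 3: overshoot 20 dB → 20/8 = 2.5 dB → -6.5 dBV; +7 dB make-up → 0.5 dBV.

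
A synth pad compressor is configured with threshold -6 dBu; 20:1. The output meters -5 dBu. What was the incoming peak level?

14 dBu

The compressed level sits -5 − (-6) = 1 dB over threshold.
Undo the ratio: input overshoot = 1 × 20 = 20 dB, giving input = 14 dBu.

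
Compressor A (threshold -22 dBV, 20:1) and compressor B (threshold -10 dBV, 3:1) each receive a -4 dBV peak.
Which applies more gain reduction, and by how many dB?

A, by 13.1 dB

A: GR = 18 − 18/20 = 17.1 dB.
B: GR = 6 − 6/3 = 4 dB.
Difference: 13.1 dB in favour of A.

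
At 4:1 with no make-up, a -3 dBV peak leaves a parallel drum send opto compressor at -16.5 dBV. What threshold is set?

-21 dBV

Let T be the threshold. Output overshoot = (input overshoot)/R, so -16.5 − T = (-3 − T)/4.
4·(-16.5 − T) = -3 − T → 3·T = -66 − (-3) = -63.
T = -63/3 = -21 dBV.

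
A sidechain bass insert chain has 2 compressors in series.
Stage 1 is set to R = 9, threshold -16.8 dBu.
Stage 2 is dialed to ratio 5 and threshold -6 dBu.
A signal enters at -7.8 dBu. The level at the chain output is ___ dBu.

Stage 1: 9 dB above -16.8 dBu, reduced 9:1 to 1 dB above → -15.8 dBu.
Stage 2: below threshold (-15.8 ≤ -6); passes unchanged; output -15.8 dBu.

-15.8 dBu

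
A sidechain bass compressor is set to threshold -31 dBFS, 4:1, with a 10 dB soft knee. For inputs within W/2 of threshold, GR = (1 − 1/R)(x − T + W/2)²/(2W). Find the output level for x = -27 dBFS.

x − T + W/2 = -27 − (-31) + 5 = 9.
GR = (1 − 1/4) × 9² / 20 = 0.75 × 81 / 20 = 3.0375 dB.
Output = -27 − 3.0375 = -30.0375 dBFS.

-30.0375 dBFS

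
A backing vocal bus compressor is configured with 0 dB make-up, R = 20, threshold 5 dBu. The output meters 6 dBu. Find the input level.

Post-compression overshoot = 6 − 5 = 1 dB.
Before 20:1 compression the overshoot was 1 × 20 = 20 dB, so input = 5 + 20 = 25 dBu.

25 dBu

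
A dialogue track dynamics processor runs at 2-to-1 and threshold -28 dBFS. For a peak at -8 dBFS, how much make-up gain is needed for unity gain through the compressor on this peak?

Overshoot 20 dB → 20/2 = 10 dB after compression, so the compressed level is -28 + 10 = -18 dBFS.
Make-up = target − compressed = -8 − (-18) = 10 dB.

10 dB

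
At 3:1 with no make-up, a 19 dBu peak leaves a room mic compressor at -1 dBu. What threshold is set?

-11 dBu

Gain reduction = 19 − (-1) = 20 dB; output overshoot = GR / (R − 1) = 20 / 2 = 10 dB.
Threshold = output − output overshoot = -1 − 10 = -11 dBu.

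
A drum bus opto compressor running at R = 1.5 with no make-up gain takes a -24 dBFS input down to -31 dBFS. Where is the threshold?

-45 dBFS

Let T be the threshold. Output overshoot = (input overshoot)/R, so -31 − T = (-24 − T)/1.5.
1.5·(-31 − T) = -24 − T → 0.5·T = -46.5 − (-24) = -22.5.
T = -22.5/0.5 = -45 dBFS.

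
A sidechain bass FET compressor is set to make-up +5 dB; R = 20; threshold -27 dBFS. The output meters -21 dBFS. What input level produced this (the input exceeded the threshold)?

-7 dBFS

Remove make-up: -21 − 5 = -26 dBFS.
That's 1 dB above the -27 dBFS threshold.
Input overshoot = R × output overshoot = 20 dB → input = -27 + 20 = -7 dBFS.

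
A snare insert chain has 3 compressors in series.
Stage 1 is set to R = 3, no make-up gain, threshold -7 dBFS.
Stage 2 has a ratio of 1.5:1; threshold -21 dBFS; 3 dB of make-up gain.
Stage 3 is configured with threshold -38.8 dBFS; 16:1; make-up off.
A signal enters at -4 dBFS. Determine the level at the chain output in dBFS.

Stage 1: -4 dBFS is 3 dB over -7 dBFS; at 3:1 that becomes 1 dB over, giving -6 dBFS.
Stage 2: 15 dB above -21 dBFS, reduced 1.5:1 to 10 dB above → -11 dBFS; +3 dB make-up → -8 dBFS.
Stage 3: overshoot 30.8 dB → 30.8/16 = 1.925 dB → -36.875 dBFS.

-36.875 dBFS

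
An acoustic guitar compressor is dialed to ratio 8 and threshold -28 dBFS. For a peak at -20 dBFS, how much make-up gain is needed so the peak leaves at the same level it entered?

The peak compresses to -28 + 8/8 = -27 dBFS.
To reach -20 dBFS requires -20 − (-27) = 7 dB of make-up.

7 dB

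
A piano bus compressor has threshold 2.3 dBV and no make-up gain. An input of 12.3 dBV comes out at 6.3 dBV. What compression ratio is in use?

2.5:1

Input overshoot = 12.3 − 2.3 = 10 dB; output overshoot = 6.3 − 2.3 = 4 dB.
Ratio = 10 / 4 = 2.5.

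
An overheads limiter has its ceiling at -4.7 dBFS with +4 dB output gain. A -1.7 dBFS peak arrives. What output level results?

-0.7 dBFS

At ∞:1, everything above -4.7 dBFS is held at the ceiling.
Output gain then adds 4 dB: -4.7 + 4 = -0.7 dBFS.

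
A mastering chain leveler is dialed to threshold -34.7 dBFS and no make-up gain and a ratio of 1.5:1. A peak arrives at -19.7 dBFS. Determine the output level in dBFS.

-19.7 dBFS sits 15 dB over threshold.
The 15 dB excess becomes 10 dB after 1.5:1 reduction.
Output = -34.7 + 10 = -24.7 dBFS.

-24.7 dBFS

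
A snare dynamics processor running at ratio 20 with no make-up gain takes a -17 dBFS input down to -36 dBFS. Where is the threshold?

Let T be the threshold. Output overshoot = (input overshoot)/R, so -36 − T = (-17 − T)/20.
20·(-36 − T) = -17 − T → 19·T = -720 − (-17) = -703.
T = -703/19 = -37 dBFS.

-37 dBFS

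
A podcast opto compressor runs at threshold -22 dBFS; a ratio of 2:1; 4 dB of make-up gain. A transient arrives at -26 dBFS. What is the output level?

-22 dBFS

-26 dBFS is 4 dB below the -22 dBFS threshold, so no gain reduction is applied.
Make-up gain adds 4 dB: -26 + 4 = -22 dBFS.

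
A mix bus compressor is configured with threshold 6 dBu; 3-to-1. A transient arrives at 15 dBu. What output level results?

The input is 9 dB above the 6 dBu threshold.
At 3:1 the overshoot is divided by 3, leaving 3 dB above threshold.
So the level is 6 + 3 = 9 dBu.

9 dBu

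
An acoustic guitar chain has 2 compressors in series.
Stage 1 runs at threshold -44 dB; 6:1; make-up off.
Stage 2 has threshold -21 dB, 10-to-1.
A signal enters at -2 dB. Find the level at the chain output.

Stage 1: -2 dB is 42 dB over -44 dB; at 6:1 that becomes 7 dB over, giving -37 dB.
Stage 2: -37 dB is at or below the -21 dB threshold — no compression; output -37 dB.

-37 dB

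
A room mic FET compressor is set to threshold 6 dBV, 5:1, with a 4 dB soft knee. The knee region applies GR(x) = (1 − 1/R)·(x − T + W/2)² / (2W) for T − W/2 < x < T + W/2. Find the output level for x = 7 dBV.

6.1 dBV

x − T + W/2 = 7 − 6 + 2 = 3.
GR = (1 − 1/5) × 3² / 8 = 0.8 × 9 / 8 = 0.9 dB.
Output = 7 − 0.9 = 6.1 dBV.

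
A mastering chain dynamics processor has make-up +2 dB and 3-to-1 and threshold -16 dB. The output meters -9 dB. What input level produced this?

Remove make-up: -9 − 2 = -11 dB.
Post-compression overshoot = -11 − (-16) = 5 dB.
Undo the ratio: input overshoot = 5 × 3 = 15 dB, giving input = -1 dB.

-1 dB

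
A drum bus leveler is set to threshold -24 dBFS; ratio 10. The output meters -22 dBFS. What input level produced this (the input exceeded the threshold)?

That's 2 dB above the -24 dBFS threshold.
Undo the ratio: input overshoot = 2 × 10 = 20 dB, giving input = -4 dBFS.

-4 dBFS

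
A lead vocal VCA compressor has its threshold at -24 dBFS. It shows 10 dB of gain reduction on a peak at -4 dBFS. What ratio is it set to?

2:1

Input overshoot = -4 − (-24) = 20 dB.
Output overshoot = 20 − 10 = 10 dB.
Ratio = input overshoot / output overshoot = 20 / 10 = 2.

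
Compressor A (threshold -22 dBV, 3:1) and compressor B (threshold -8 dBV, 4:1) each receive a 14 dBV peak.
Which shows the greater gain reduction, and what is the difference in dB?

A, by 7.5 dB

A: GR = 36 − 36/3 = 24 dB.
B: GR = 22 − 22/4 = 16.5 dB.
A reduces 7.5 dB more.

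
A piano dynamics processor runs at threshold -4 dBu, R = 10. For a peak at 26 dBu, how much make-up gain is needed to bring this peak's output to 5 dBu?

6 dB

The peak compresses to -4 + 30/10 = -1 dBu.
To reach 5 dBu requires 5 − (-1) = 6 dB of make-up.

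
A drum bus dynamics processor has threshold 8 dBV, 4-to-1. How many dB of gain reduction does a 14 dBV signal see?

The signal is 6 dB above threshold.
A 4:1 ratio leaves 1.5 dB of that excess.
Gain reduction = 6 − 1.5 = 4.5 dB.

4.5 dB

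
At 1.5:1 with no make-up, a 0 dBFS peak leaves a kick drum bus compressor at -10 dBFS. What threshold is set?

-30 dBFS

Let T be the threshold. Output overshoot = (input overshoot)/R, so -10 − T = (0 − T)/1.5.
1.5·(-10 − T) = 0 − T → 0.5·T = -15 − 0 = -15.
T = -15/0.5 = -30 dBFS.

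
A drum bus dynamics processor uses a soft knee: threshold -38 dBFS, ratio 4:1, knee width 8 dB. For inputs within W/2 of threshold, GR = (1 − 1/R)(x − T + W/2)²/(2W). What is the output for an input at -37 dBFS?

-38.171875 dBFS

x − T + W/2 = -37 − (-38) + 4 = 5.
GR = (1 − 1/4) × 5² / 16 = 0.75 × 25 / 16 = 1.171875 dB.
Output = -37 − 1.171875 = -38.171875 dBFS.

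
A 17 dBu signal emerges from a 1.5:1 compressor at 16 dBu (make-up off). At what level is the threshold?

Let T be the threshold. Output overshoot = (input overshoot)/R, so 16 − T = (17 − T)/1.5.
1.5·(16 − T) = 17 − T → 0.5·T = 24 − 17 = 7.
T = 7/0.5 = 14 dBu.

14 dBu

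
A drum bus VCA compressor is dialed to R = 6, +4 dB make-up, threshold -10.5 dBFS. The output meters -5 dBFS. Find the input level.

-1.5 dBFS

Stripping the +4 dB make-up gives -9 dBFS at the gain stage.
The compressed level sits -9 − (-10.5) = 1.5 dB over threshold.
Before 6:1 compression the overshoot was 1.5 × 6 = 9 dB, so input = -10.5 + 9 = -1.5 dBFS.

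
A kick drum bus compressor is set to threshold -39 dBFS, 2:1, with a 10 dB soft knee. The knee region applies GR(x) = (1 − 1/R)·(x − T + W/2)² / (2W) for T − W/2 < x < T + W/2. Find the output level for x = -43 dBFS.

-43.025 dBFS

x − T + W/2 = -43 − (-39) + 5 = 1.
GR = (1 − 1/2) × 1² / 20 = 0.5 × 1 / 20 = 0.025 dB.
Output = -43 − 0.025 = -43.025 dBFS.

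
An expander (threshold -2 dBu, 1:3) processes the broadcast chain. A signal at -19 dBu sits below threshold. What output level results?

The input is 17 dB below the -2 dBu threshold.
A 1:3 expander multiplies undershoot by 3: 17 × 3 = 51 dB below threshold.
Output = -2 − 51 = -53 dBu.

-53 dBu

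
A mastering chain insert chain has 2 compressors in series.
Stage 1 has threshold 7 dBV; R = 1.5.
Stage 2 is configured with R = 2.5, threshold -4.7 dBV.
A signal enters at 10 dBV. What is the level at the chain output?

0.78 dBV

Stage 1: 10 dBV is 3 dB over 7 dBV; at 1.5:1 that becomes 2 dB over, giving 9 dBV.
Stage 2: 9 dBV is 13.7 dB over -4.7 dBV; at 2.5:1 that becomes 5.48 dB over, giving 0.78 dBV.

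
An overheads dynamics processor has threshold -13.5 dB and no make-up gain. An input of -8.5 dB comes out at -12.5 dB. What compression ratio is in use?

Input overshoot = -8.5 − (-13.5) = 5 dB; output overshoot = -12.5 − (-13.5) = 1 dB.
Ratio = 5 / 1 = 5.

5:1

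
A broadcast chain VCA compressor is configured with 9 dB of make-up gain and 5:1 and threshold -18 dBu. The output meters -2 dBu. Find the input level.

17 dBu

Remove make-up: -2 − 9 = -11 dBu.
The compressed level sits -11 − (-18) = 7 dB over threshold.
Undo the ratio: input overshoot = 7 × 5 = 35 dB, giving input = 17 dBu.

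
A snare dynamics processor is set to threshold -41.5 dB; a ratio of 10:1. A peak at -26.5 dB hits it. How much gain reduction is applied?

Overshoot = -26.5 − (-41.5) = 15 dB.
After 10:1 compression the overshoot becomes 15/10 = 1.5 dB.
Gain reduction = 15 − 1.5 = 13.5 dB.

13.5 dB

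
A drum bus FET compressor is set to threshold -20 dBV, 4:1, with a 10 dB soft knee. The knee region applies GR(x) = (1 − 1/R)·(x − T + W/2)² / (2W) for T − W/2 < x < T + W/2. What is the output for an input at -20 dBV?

x − T + W/2 = -20 − (-20) + 5 = 5.
GR = (1 − 1/4) × 5² / 20 = 0.75 × 25 / 20 = 0.9375 dB.
Output = -20 − 0.9375 = -20.9375 dBV.

-20.9375 dBV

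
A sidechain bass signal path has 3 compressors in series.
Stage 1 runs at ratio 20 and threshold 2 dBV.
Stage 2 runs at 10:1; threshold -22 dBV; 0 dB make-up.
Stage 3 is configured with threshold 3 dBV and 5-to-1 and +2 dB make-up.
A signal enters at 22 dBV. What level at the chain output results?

-17.5 dBV

Stage 1: overshoot 20 dB → 20/20 = 1 dB → 3 dBV.
Stage 2: 25 dB above -22 dBV, reduced 10:1 to 2.5 dB above → -19.5 dBV.
Stage 3: below threshold (-19.5 ≤ 3); passes unchanged; make-up brings it to -17.5 dBV.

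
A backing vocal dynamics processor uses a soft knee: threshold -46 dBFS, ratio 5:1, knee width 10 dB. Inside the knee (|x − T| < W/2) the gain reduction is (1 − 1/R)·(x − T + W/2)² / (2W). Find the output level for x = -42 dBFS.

-45.24 dBFS

x − T + W/2 = -42 − (-46) + 5 = 9.
GR = (1 − 1/5) × 9² / 20 = 0.8 × 81 / 20 = 3.24 dB.
Output = -42 − 3.24 = -45.24 dBFS.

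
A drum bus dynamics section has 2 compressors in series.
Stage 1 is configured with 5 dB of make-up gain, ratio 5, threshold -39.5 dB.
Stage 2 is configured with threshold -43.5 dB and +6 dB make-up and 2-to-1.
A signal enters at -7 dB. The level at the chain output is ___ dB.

Stage 1: -7 dB is 32.5 dB over -39.5 dB; at 5:1 that becomes 6.5 dB over, giving -33 dB; +5 dB make-up → -28 dB.
Stage 2: overshoot 15.5 dB → 15.5/2 = 7.75 dB → -35.75 dB; +6 dB make-up → -29.75 dB.

-29.75 dB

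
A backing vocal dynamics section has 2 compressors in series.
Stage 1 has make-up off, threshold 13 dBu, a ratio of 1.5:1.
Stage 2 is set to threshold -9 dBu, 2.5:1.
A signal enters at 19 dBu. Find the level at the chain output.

1.4 dBu

Stage 1: 6 dB above 13 dBu, reduced 1.5:1 to 4 dB above → 17 dBu.
Stage 2: 26 dB above -9 dBu, reduced 2.5:1 to 10.4 dB above → 1.4 dBu.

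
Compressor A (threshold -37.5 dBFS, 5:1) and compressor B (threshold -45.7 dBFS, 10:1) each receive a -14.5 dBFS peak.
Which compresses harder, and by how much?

A: GR = 23 − 23/5 = 18.4 dB.
B: GR = 31.2 − 31.2/10 = 28.08 dB.
Difference: 9.68 dB in favour of B.

B, by 9.68 dB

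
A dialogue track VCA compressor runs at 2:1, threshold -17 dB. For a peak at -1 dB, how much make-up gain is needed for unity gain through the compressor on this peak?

The peak compresses to -17 + 16/2 = -9 dB.
To reach -1 dB requires -1 − (-9) = 8 dB of make-up.

8 dB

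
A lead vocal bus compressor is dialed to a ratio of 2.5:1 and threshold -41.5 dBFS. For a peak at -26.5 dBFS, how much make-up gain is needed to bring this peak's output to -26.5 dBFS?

9 dB

The peak compresses to -41.5 + 15/2.5 = -35.5 dBFS.
To reach -26.5 dBFS requires -26.5 − (-35.5) = 9 dB of make-up.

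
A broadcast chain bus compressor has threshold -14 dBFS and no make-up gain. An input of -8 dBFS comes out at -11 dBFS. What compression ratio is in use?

2:1

Input overshoot = -8 − (-14) = 6 dB; output overshoot = -11 − (-14) = 3 dB.
Ratio = 6 / 3 = 2.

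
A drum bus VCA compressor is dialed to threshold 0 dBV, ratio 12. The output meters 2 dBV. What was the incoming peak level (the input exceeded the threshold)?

The compressed level sits 2 − 0 = 2 dB over threshold.
Undo the ratio: input overshoot = 2 × 12 = 24 dB, giving input = 24 dBV.

24 dBV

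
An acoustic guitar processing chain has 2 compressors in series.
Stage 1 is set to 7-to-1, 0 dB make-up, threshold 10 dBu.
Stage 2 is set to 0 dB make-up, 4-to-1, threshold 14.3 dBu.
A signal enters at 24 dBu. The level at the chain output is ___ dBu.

Stage 1: overshoot 14 dB → 14/7 = 2 dB → 12 dBu.
Stage 2: 12 dBu ≤ 14.3 dBu, so stage 2 doesn't engage; output 12 dBu.

12 dBu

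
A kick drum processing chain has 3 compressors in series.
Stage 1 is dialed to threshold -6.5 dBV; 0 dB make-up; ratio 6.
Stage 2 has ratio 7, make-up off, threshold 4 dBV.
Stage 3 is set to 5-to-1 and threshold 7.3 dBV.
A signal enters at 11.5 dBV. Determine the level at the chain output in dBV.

-3.5 dBV

Stage 1: overshoot 18 dB → 18/6 = 3 dB → -3.5 dBV.
Stage 2: -3.5 dBV ≤ 4 dBV, so stage 2 doesn't engage; output -3.5 dBV.
Stage 3: -3.5 dBV is at or below the 7.3 dBV threshold — no compression; output -3.5 dBV.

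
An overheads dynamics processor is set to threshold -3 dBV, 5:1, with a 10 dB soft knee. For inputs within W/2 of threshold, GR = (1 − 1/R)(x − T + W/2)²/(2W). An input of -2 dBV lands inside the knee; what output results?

x − T + W/2 = -2 − (-3) + 5 = 6.
GR = (1 − 1/5) × 6² / 20 = 0.8 × 36 / 20 = 1.44 dB.
Output = -2 − 1.44 = -3.44 dBV.

-3.44 dBV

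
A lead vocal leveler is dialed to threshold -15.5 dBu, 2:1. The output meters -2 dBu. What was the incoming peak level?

11.5 dBu

The compressed level sits -2 − (-15.5) = 13.5 dB over threshold.
Undo the ratio: input overshoot = 13.5 × 2 = 27 dB, giving input = 11.5 dBu.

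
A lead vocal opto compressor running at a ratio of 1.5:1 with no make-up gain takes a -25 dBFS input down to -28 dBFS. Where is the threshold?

-34 dBFS

Gain reduction = -25 − (-28) = 3 dB; output overshoot = GR / (R − 1) = 3 / 0.5 = 6 dB.
Threshold = output − output overshoot = -28 − 6 = -34 dBFS.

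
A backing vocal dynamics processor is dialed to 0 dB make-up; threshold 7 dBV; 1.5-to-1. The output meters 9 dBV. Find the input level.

The compressed level sits 9 − 7 = 2 dB over threshold.
Before 1.5:1 compression the overshoot was 2 × 1.5 = 3 dB, so input = 7 + 3 = 10 dBV.

10 dBV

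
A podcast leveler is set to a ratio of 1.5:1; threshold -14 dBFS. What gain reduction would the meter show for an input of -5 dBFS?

3 dB

Overshoot = -5 − (-14) = 9 dB.
After 1.5:1 compression the overshoot becomes 9/1.5 = 6 dB.
So the signal is attenuated by 9 − 6 = 3 dB.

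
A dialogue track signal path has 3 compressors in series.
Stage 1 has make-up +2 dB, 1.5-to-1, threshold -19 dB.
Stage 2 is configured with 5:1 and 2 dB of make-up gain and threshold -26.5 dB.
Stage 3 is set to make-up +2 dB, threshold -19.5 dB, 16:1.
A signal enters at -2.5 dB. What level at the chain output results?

Stage 1: 16.5 dB above -19 dB, reduced 1.5:1 to 11 dB above → -8 dB; +2 dB make-up → -6 dB.
Stage 2: 20.5 dB above -26.5 dB, reduced 5:1 to 4.1 dB above → -22.4 dB; +2 dB make-up → -20.4 dB.
Stage 3: below threshold (-20.4 ≤ -19.5); passes unchanged; make-up brings it to -18.4 dB.

-18.4 dB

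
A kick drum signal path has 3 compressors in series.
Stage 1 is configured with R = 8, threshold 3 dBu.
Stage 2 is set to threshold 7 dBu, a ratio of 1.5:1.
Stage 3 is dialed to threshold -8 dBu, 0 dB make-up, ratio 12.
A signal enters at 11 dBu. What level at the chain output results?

Stage 1: overshoot 8 dB → 8/8 = 1 dB → 4 dBu.
Stage 2: 4 dBu is at or below the 7 dBu threshold — no compression; output 4 dBu.
Stage 3: 4 dBu is 12 dB over -8 dBu; at 12:1 that becomes 1 dB over, giving -7 dBu.

-7 dBu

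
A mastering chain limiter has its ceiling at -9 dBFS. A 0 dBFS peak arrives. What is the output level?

At ∞:1, everything above -9 dBFS is held at the ceiling.

-9 dBFS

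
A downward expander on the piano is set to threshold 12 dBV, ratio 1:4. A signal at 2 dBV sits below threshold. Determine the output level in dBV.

-28 dBV

Below threshold, a 1:4 expander applies gain = (4−1)×(T − x) of attenuation.
(4−1) × 10 = 30 dB, so output = 2 − 30 = -28 dBV.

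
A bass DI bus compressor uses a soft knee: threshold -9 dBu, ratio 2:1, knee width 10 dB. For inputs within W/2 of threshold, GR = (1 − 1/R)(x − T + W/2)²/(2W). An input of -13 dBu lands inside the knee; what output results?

-13.025 dBu

x − T + W/2 = -13 − (-9) + 5 = 1.
GR = (1 − 1/2) × 1² / 20 = 0.5 × 1 / 20 = 0.025 dB.
Output = -13 − 0.025 = -13.025 dBu.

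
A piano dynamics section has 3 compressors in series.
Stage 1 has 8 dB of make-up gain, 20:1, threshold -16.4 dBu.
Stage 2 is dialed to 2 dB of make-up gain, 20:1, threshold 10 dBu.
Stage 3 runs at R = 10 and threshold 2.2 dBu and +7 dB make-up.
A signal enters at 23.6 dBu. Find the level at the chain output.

2.6 dBu

Stage 1: 40 dB above -16.4 dBu, reduced 20:1 to 2 dB above → -14.4 dBu; +8 dB make-up → -6.4 dBu.
Stage 2: -6.4 dBu is at or below the 10 dBu threshold — no compression; make-up brings it to -4.4 dBu.
Stage 3: -4.4 dBu is at or below the 2.2 dBu threshold — no compression; make-up brings it to 2.6 dBu.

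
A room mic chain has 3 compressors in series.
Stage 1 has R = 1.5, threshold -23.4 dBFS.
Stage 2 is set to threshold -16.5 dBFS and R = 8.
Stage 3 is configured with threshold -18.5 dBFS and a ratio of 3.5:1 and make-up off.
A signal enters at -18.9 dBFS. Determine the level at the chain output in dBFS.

-20.4 dBFS

Stage 1: overshoot 4.5 dB → 4.5/1.5 = 3 dB → -20.4 dBFS.
Stage 2: -20.4 dBFS is at or below the -16.5 dBFS threshold — no compression; output -20.4 dBFS.
Stage 3: below threshold (-20.4 ≤ -18.5); passes unchanged; output -20.4 dBFS.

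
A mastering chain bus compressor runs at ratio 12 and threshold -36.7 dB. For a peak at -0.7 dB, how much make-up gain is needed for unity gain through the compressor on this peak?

33 dB

The peak compresses to -36.7 + 36/12 = -33.7 dB.
To reach -0.7 dB requires -0.7 − (-33.7) = 33 dB of make-up.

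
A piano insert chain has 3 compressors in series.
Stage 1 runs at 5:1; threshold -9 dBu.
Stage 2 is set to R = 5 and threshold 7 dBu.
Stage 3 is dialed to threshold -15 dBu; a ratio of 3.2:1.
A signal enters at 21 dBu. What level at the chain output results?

Stage 1: overshoot 30 dB → 30/5 = 6 dB → -3 dBu.
Stage 2: below threshold (-3 ≤ 7); passes unchanged; output -3 dBu.
Stage 3: 12 dB above -15 dBu, reduced 3.2:1 to 3.75 dB above → -11.25 dBu.

-11.25 dBu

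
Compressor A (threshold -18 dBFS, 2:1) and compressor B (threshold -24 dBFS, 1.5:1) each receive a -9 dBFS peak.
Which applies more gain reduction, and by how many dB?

A: 9 dB over, compressed to 4.5 dB over, so 4.5 dB of GR.
B: 15 dB over, compressed to 10 dB over, so 5 dB of GR.
B reduces 0.5 dB more.

B, by 0.5 dB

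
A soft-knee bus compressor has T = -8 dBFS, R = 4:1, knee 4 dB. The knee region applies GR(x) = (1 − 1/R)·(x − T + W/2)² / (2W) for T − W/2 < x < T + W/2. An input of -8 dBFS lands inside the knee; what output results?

-8.375 dBFS

x − T + W/2 = -8 − (-8) + 2 = 2.
GR = (1 − 1/4) × 2² / 8 = 0.75 × 4 / 8 = 0.375 dB.
Output = -8 − 0.375 = -8.375 dBFS.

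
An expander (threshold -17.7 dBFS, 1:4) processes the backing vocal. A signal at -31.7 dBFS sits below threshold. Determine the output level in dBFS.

-73.7 dBFS

Below threshold, a 1:4 expander applies gain = (4−1)×(T − x) of attenuation.
(4−1) × 14 = 42 dB, so output = -31.7 − 42 = -73.7 dBFS.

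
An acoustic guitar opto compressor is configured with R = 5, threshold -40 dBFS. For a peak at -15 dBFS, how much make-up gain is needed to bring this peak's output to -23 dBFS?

The peak compresses to -40 + 25/5 = -35 dBFS.
To reach -23 dBFS requires -23 − (-35) = 12 dB of make-up.

12 dB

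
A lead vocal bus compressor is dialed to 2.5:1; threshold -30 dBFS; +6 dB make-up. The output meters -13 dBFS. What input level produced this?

-2.5 dBFS

Before make-up, the level was -13 − 6 = -19 dBFS.
That's 11 dB above the -30 dBFS threshold.
Undo the ratio: input overshoot = 11 × 2.5 = 27.5 dB, giving input = -2.5 dBFS.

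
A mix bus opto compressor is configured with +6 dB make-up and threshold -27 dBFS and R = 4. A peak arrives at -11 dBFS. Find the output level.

-17 dBFS

The input is 16 dB above the -27 dBFS threshold.
The 16 dB excess becomes 4 dB after 4:1 reduction.
So the level is -27 + 4 = -23 dBFS; make-up adds 6 dB, giving -17 dBFS.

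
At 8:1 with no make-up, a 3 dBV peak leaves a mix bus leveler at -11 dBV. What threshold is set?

-13 dBV

Gain reduction = 3 − (-11) = 14 dB; output overshoot = GR / (R − 1) = 14 / 7 = 2 dB.
Threshold = output − output overshoot = -11 − 2 = -13 dBV.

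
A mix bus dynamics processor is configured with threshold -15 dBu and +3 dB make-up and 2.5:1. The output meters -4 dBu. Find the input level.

5 dBu

Before make-up, the level was -4 − 3 = -7 dBu.
That's 8 dB above the -15 dBu threshold.
Undo the ratio: input overshoot = 8 × 2.5 = 20 dB, giving input = 5 dBu.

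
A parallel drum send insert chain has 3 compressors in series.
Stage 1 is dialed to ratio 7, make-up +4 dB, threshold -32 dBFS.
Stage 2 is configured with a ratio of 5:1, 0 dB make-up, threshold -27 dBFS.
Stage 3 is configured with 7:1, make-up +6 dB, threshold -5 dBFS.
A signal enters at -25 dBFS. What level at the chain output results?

Stage 1: overshoot 7 dB → 7/7 = 1 dB → -31 dBFS; +4 dB make-up → -27 dBFS.
Stage 2: -27 dBFS is at or below the -27 dBFS threshold — no compression; output -27 dBFS.
Stage 3: -27 dBFS ≤ -5 dBFS, so stage 3 doesn't engage; make-up brings it to -21 dBFS.

-21 dBFS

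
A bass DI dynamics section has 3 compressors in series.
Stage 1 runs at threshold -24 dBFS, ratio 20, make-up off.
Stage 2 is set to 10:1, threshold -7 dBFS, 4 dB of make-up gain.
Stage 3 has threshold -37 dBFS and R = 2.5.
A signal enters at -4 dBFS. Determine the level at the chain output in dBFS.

Stage 1: 20 dB above -24 dBFS, reduced 20:1 to 1 dB above → -23 dBFS.
Stage 2: below threshold (-23 ≤ -7); passes unchanged; make-up brings it to -19 dBFS.
Stage 3: 18 dB above -37 dBFS, reduced 2.5:1 to 7.2 dB above → -29.8 dBFS.

-29.8 dBFS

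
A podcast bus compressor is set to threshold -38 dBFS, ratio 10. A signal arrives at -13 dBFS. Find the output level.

-13 dBFS sits 25 dB over threshold.
At 10:1 the overshoot is divided by 10, leaving 2.5 dB above threshold.
So the level is -38 + 2.5 = -35.5 dBFS.

-35.5 dBFS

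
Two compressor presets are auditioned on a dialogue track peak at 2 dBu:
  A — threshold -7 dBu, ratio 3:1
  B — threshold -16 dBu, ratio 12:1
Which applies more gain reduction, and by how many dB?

B, by 10.5 dB

A: GR = 9 − 9/3 = 6 dB.
B: GR = 18 − 18/12 = 16.5 dB.
B applies 10.5 dB more gain reduction.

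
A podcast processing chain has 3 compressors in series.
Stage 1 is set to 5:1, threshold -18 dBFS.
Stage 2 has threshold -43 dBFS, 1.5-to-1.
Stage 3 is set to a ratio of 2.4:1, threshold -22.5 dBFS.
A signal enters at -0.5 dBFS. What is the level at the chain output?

-24 dBFS

Stage 1: overshoot 17.5 dB → 17.5/5 = 3.5 dB → -14.5 dBFS.
Stage 2: overshoot 28.5 dB → 28.5/1.5 = 19 dB → -24 dBFS.
Stage 3: below threshold (-24 ≤ -22.5); passes unchanged; output -24 dBFS.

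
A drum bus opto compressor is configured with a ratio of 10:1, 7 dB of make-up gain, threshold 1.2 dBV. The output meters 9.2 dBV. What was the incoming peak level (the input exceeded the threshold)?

Stripping the +7 dB make-up gives 2.2 dBV at the gain stage.
That's 1 dB above the 1.2 dBV threshold.
Input overshoot = R × output overshoot = 10 dB → input = 1.2 + 10 = 11.2 dBV.

11.2 dBV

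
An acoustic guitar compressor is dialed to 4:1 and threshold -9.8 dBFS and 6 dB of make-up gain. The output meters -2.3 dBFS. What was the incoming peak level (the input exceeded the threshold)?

Remove make-up: -2.3 − 6 = -8.3 dBFS.
That's 1.5 dB above the -9.8 dBFS threshold.
Input overshoot = R × output overshoot = 6 dB → input = -9.8 + 6 = -3.8 dBFS.

-3.8 dBFS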